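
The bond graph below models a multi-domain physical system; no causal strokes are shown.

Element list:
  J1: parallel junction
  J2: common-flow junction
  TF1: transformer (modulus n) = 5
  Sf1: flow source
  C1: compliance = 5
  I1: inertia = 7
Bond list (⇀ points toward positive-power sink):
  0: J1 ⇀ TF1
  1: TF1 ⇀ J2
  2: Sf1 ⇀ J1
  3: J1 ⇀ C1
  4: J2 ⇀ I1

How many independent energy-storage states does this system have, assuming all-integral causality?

2  (C1, I1 all integral)

β2 |Sf1  (source Sf1 imposes f)
β3 |J1  (C1: C, integral causality)
β0 |TF1  (J1 effort already set via bond 3)
β1 |J2  (TF1: transformer flips bond 0)
β4 |I1  (closing 1-jn rule on J2)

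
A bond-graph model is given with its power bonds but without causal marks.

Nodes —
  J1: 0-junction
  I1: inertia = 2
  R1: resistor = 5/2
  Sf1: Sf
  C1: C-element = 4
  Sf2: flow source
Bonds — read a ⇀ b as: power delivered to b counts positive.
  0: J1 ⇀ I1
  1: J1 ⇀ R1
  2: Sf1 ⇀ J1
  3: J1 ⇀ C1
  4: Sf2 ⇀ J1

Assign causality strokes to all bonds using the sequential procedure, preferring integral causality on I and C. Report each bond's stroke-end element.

β0 stroke→I1
β1 stroke→R1
β2 stroke→Sf1
β3 stroke→J1
β4 stroke→Sf2

bond 2 →Sf1  (Sf1 fixes flow; stroke at Sf1)
bond 4 →Sf2  (Sf2 fixes flow; stroke at Sf2)
bond 0 →I1  (prefer integral on I1)
bond 3 →J1  (C1: C, integral causality)
bond 1 →R1  (J1: bond 3 brought effort, rest push out)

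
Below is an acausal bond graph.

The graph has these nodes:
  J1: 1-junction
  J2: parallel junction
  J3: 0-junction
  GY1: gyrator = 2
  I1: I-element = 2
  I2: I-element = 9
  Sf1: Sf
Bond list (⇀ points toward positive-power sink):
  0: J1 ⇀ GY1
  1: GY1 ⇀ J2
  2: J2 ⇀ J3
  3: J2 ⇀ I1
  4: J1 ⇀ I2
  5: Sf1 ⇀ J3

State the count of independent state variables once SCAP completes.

#5 stroke at Sf1  (source Sf1 imposes f)
#2 stroke at J3  (J3: last free bond brings effort in)
#3 stroke at I1  (I1 outputs flow p/I1)
#1 stroke at J2  (closing 0-jn rule on J2)
#0 stroke at J1  (GY1 both-in/both-out from 1)
#4 stroke at I2  (J1 needs exactly one f-in)

2  (I1, I2 all integral)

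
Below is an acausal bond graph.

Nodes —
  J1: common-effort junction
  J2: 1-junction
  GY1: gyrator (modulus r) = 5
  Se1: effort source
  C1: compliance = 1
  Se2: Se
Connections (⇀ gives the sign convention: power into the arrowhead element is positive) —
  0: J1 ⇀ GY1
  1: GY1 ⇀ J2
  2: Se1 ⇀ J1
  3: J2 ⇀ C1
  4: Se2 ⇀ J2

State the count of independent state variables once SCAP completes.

1  (C1 all integral)

bond 2 →J1  (Se1 (Se) sets effort on bond)
bond 4 →J2  (Se2 (Se) sets effort on bond)
bond 0 →GY1  (J1: bond 2 brought effort, rest push out)
bond 1 →GY1  (through GY1, causality inverts; strokes same side of GY1)
bond 3 →J2  (J2: bond 1 brought flow, rest push out)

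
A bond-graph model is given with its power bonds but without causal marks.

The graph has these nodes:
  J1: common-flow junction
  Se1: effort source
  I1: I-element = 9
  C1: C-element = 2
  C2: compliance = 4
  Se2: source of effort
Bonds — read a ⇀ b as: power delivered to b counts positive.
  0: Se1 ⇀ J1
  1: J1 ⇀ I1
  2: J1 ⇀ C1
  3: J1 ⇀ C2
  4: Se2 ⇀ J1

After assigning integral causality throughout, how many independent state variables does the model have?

#0 stroke at J1  (Se1: effort source, stroke at far end)
#4 stroke at J1  (Se2 fixes effort; stroke away)
#1 stroke at I1  (prefer integral on I1)
#2 stroke at J1  (J1 flow already set via bond 1)
#3 stroke at J1  (J1 flow already set via bond 1)

3  (C1, C2, I1 all integral)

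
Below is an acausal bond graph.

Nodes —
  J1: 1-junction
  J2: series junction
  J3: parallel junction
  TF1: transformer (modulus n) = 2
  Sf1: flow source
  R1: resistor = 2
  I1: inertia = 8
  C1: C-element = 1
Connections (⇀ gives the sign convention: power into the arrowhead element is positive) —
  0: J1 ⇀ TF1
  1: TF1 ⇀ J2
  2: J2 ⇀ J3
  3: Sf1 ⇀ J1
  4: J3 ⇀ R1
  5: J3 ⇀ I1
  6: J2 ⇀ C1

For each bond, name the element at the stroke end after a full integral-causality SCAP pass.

β0 |J1
β1 |TF1
β2 |J2
β3 |Sf1
β4 |J3
β5 |I1
β6 |J2

β3 →Sf1  (Sf1 (Sf) sets flow on bond)
β0 →J1  (common-f at J1 fixed by 3)
β1 →TF1  (TF1 one-in-one-out from 0)
β2 →J2  (common-f at J2 fixed by 1)
β6 →J2  (common-f at J2 fixed by 1)
β5 →I1  (prefer integral on I1)
β4 →J3  (closing 0-jn rule on J3)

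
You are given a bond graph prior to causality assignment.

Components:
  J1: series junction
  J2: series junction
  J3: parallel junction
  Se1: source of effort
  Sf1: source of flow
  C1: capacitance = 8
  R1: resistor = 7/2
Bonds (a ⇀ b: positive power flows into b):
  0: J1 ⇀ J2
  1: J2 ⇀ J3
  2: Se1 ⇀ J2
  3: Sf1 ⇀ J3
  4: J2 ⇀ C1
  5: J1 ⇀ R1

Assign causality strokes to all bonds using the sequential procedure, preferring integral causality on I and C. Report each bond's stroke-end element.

bond 0 |J2
bond 1 |J3
bond 2 |J2
bond 3 |Sf1
bond 4 |J2
bond 5 |J1

b2 |J2  (source Se1 imposes e)
b3 |Sf1  (Sf1: flow source, stroke at near end)
b1 |J3  (J3 needs exactly one e-in)
b0 |J2  (1-jn J2 has f-setter on 1)
b4 |J2  (common-f at J2 fixed by 1)
b5 |J1  (J1 flow already set via bond 0)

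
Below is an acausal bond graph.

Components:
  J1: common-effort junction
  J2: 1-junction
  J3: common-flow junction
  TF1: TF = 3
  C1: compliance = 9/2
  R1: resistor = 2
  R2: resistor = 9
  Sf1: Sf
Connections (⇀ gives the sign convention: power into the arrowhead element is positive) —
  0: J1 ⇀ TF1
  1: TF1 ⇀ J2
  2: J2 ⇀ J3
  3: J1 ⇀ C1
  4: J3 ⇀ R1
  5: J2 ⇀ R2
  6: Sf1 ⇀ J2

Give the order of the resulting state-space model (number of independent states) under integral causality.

1  (C1 all integral)

β6 stroke at Sf1  (Sf1: flow source, stroke at near end)
β1 stroke at J2  (J2 flow already set via bond 6)
β2 stroke at J2  (J2 flow already set via bond 6)
β5 stroke at J2  (common-f at J2 fixed by 6)
β4 stroke at J3  (1-jn J3 has f-setter on 2)
β0 stroke at TF1  (through TF1, causality passes straight; one stroke at TF1)
β3 stroke at J1  (J1 needs exactly one e-in)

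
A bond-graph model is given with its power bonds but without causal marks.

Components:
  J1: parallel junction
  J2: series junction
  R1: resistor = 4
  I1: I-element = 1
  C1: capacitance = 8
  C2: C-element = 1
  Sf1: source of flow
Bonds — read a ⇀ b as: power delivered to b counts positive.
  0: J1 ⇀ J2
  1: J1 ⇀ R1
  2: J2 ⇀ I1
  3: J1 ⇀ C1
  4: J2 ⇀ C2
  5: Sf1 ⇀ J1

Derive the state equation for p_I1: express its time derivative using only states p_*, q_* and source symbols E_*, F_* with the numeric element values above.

dp_I1/dt = q_C1/8 - q_C2

b5 |Sf1  (source Sf1 imposes f)
b2 |I1  (I1 outputs flow p/I1)
b0 |J2  (1-jn J2 has f-setter on 2)
b4 |J2  (common-f at J2 fixed by 2)
b3 |J1  (C1 outputs effort q/C1)
b1 |R1  (J1 effort already set via bond 3)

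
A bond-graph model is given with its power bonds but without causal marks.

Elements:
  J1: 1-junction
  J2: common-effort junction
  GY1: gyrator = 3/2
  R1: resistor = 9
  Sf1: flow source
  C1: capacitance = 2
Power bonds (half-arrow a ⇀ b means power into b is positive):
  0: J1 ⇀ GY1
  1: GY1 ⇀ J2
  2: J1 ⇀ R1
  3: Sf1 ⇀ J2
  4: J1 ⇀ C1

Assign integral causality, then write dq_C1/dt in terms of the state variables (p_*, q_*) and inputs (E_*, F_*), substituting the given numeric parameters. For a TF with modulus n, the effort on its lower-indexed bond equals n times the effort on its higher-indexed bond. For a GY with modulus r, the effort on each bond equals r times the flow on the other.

dq_C1/dt = F_Sf1/6 - q_C1/18

β3 stroke→Sf1  (Sf1 (Sf) sets flow on bond)
β1 stroke→J2  (only one effort-in slot at J2)
β0 stroke→J1  (GY GY1: same side as bond 1)
β4 stroke→J1  (C1: C, integral causality)
β2 stroke→R1  (only one flow-in slot at J1)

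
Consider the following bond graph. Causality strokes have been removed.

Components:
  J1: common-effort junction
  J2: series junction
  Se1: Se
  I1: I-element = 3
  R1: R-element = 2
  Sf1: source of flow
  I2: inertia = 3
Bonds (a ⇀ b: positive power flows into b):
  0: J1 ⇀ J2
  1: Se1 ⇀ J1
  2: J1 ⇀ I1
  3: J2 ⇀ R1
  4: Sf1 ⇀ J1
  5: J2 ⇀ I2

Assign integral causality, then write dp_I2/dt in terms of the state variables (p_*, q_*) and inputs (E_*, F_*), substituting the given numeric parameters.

β1 stroke at J1  (Se1 (Se) sets effort on bond)
β4 stroke at Sf1  (Sf1 fixes flow; stroke at Sf1)
β0 stroke at J2  (J1 effort already set via bond 1)
β2 stroke at I1  (0-jn J1 has e-setter on 1)
β5 stroke at I2  (I2 outputs flow p/I2)
β3 stroke at J2  (1-jn J2 has f-setter on 5)

dp_I2/dt = E_Se1 - 2*p_I2/3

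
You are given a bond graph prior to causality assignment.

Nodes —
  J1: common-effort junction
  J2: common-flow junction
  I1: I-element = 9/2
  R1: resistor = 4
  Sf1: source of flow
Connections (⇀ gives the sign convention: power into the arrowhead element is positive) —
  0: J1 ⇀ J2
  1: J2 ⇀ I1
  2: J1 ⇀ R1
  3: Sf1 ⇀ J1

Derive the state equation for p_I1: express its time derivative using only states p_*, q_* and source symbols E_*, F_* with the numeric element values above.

β3 stroke→Sf1  (Sf1 (Sf) sets flow on bond)
β1 stroke→I1  (prefer integral on I1)
β0 stroke→J2  (J2 flow already set via bond 1)
β2 stroke→J1  (closing 0-jn rule on J1)

dp_I1/dt = 4*F_Sf1 - 8*p_I1/9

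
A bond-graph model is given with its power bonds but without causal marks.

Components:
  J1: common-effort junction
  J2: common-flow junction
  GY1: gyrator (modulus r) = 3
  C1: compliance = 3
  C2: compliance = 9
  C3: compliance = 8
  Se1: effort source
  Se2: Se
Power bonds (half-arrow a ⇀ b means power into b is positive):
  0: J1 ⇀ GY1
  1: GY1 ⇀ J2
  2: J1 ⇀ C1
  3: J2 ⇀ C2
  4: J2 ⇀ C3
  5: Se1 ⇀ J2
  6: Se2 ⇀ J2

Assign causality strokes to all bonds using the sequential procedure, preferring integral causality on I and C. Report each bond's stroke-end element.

β0 →GY1
β1 →GY1
β2 →J1
β3 →J2
β4 →J2
β5 →J2
β6 →J2

bond 5 →J2  (Se1 fixes effort; stroke away)
bond 6 →J2  (source Se2 imposes e)
bond 2 →J1  (prefer integral on C1)
bond 0 →GY1  (J1 effort already set via bond 2)
bond 1 →GY1  (through GY1, causality inverts; strokes same side of GY1)
bond 3 →J2  (J2 flow already set via bond 1)
bond 4 →J2  (common-f at J2 fixed by 1)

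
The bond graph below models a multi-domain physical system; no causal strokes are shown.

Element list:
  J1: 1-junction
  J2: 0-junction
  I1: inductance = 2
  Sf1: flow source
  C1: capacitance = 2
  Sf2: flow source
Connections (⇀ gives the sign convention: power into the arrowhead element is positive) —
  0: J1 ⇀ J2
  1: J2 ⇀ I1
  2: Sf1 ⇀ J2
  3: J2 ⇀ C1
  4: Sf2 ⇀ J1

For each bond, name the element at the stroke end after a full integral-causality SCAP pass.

#0 |J1
#1 |I1
#2 |Sf1
#3 |J2
#4 |Sf2

β2 →Sf1  (source Sf1 imposes f)
β4 →Sf2  (Sf2 fixes flow; stroke at Sf2)
β0 →J1  (common-f at J1 fixed by 4)
β1 →I1  (I1: I, integral causality)
β3 →J2  (J2 needs exactly one e-in)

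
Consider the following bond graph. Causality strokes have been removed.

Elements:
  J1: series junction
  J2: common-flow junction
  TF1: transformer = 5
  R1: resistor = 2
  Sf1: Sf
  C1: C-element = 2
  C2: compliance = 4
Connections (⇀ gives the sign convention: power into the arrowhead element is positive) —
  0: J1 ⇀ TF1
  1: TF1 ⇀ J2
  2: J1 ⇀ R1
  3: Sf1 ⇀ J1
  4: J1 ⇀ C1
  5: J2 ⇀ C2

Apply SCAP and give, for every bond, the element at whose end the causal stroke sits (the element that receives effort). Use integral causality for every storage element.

bond 0 stroke→J1
bond 1 stroke→TF1
bond 2 stroke→J1
bond 3 stroke→Sf1
bond 4 stroke→J1
bond 5 stroke→J2

#3 →Sf1  (source Sf1 imposes f)
#0 →J1  (J1 flow already set via bond 3)
#2 →J1  (common-f at J1 fixed by 3)
#4 →J1  (common-f at J1 fixed by 3)
#1 →TF1  (TF1 one-in-one-out from 0)
#5 →J2  (J2: bond 1 brought flow, rest push out)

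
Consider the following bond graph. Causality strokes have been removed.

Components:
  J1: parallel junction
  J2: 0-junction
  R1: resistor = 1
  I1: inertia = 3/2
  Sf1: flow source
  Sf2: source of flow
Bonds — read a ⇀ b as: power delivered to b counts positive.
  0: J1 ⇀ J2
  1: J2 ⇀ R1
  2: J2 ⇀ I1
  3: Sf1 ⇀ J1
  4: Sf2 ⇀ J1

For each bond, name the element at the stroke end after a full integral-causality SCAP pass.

bond 3 →Sf1  (Sf1 fixes flow; stroke at Sf1)
bond 4 →Sf2  (Sf2 (Sf) sets flow on bond)
bond 0 →J1  (only one effort-in slot at J1)
bond 2 →I1  (I1 outputs flow p/I1)
bond 1 →J2  (J2 needs exactly one e-in)

#0 stroke at J1
#1 stroke at J2
#2 stroke at I1
#3 stroke at Sf1
#4 stroke at Sf2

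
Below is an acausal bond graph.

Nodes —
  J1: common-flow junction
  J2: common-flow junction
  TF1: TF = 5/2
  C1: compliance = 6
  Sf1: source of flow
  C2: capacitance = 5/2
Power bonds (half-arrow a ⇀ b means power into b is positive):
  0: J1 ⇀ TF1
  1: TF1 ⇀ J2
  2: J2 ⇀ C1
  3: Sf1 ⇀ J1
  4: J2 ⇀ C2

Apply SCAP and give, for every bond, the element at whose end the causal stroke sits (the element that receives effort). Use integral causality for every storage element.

#0 |J1
#1 |TF1
#2 |J2
#3 |Sf1
#4 |J2

#3 |Sf1  (Sf1 (Sf) sets flow on bond)
#0 |J1  (1-jn J1 has f-setter on 3)
#1 |TF1  (TF TF1: opposite of bond 0)
#2 |J2  (common-f at J2 fixed by 1)
#4 |J2  (1-jn J2 has f-setter on 1)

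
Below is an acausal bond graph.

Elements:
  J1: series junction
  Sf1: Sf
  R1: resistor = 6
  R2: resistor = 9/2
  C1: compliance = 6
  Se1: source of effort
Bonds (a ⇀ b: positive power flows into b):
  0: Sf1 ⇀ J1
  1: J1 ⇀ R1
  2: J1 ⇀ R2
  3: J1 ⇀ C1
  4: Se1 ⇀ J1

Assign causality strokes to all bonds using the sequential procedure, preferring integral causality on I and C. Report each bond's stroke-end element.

b0 |Sf1
b1 |J1
b2 |J1
b3 |J1
b4 |J1

bond 0 |Sf1  (Sf1 fixes flow; stroke at Sf1)
bond 4 |J1  (source Se1 imposes e)
bond 1 |J1  (J1: bond 0 brought flow, rest push out)
bond 2 |J1  (common-f at J1 fixed by 0)
bond 3 |J1  (J1 flow already set via bond 0)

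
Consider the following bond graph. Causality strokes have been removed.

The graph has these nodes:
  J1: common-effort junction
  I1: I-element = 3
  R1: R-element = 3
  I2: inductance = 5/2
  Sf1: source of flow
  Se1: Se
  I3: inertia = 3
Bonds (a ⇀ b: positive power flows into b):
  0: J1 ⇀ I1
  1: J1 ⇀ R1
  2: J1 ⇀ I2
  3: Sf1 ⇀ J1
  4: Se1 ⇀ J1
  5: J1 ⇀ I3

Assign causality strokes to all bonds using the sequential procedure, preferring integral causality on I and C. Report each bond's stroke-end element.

#0 |I1
#1 |R1
#2 |I2
#3 |Sf1
#4 |J1
#5 |I3

b3 |Sf1  (Sf1 fixes flow; stroke at Sf1)
b4 |J1  (source Se1 imposes e)
b0 |I1  (0-jn J1 has e-setter on 4)
b1 |R1  (common-e at J1 fixed by 4)
b2 |I2  (J1: bond 4 brought effort, rest push out)
b5 |I3  (common-e at J1 fixed by 4)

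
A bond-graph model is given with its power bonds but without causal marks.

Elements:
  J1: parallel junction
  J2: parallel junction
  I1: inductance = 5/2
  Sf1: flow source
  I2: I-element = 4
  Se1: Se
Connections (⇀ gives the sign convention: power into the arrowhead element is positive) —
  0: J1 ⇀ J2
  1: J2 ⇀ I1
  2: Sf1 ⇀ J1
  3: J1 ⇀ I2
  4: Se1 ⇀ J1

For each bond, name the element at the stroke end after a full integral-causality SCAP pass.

β2 →Sf1  (Sf1: flow source, stroke at near end)
β4 →J1  (Se1 (Se) sets effort on bond)
β0 →J2  (0-jn J1 has e-setter on 4)
β3 →I2  (common-e at J1 fixed by 4)
β1 →I1  (J2 effort already set via bond 0)

b0 stroke at J2
b1 stroke at I1
b2 stroke at Sf1
b3 stroke at I2
b4 stroke at J1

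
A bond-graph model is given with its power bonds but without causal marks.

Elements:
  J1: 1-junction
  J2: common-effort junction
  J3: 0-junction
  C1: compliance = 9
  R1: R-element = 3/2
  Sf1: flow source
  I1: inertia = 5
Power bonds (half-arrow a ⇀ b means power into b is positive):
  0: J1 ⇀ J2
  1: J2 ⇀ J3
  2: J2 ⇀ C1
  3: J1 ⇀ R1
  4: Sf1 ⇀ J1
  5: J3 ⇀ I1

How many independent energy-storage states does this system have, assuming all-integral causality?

bond 4 stroke at Sf1  (Sf1 fixes flow; stroke at Sf1)
bond 0 stroke at J1  (common-f at J1 fixed by 4)
bond 3 stroke at J1  (J1 flow already set via bond 4)
bond 2 stroke at J2  (C1: C, integral causality)
bond 1 stroke at J3  (common-e at J2 fixed by 2)
bond 5 stroke at I1  (0-jn J3 has e-setter on 1)

2  (C1, I1 all integral)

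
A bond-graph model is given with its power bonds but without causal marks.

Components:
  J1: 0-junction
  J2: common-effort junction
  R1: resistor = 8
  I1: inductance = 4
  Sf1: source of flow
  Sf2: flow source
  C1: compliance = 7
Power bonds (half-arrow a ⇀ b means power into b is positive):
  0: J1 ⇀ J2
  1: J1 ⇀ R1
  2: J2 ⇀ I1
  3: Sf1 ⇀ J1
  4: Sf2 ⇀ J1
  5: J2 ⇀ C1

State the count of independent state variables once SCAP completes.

b3 →Sf1  (Sf1 fixes flow; stroke at Sf1)
b4 →Sf2  (Sf2: flow source, stroke at near end)
b2 →I1  (prefer integral on I1)
b5 →J2  (prefer integral on C1)
b0 →J1  (J2: bond 5 brought effort, rest push out)
b1 →R1  (J1: bond 0 brought effort, rest push out)

2  (C1, I1 all integral)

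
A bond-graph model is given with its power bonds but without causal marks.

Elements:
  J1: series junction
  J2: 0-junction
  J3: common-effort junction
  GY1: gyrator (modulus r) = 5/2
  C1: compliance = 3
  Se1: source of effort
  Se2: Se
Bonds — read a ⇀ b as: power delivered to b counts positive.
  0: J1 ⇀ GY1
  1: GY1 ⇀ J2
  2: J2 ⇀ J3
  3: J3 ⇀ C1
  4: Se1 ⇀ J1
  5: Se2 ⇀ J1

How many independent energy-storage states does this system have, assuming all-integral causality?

1  (C1 all integral)

bond 4 stroke→J1  (source Se1 imposes e)
bond 5 stroke→J1  (source Se2 imposes e)
bond 0 stroke→GY1  (closing 1-jn rule on J1)
bond 1 stroke→GY1  (through GY1, causality inverts; strokes same side of GY1)
bond 2 stroke→J2  (J2 needs exactly one e-in)
bond 3 stroke→J3  (J3 needs exactly one e-in)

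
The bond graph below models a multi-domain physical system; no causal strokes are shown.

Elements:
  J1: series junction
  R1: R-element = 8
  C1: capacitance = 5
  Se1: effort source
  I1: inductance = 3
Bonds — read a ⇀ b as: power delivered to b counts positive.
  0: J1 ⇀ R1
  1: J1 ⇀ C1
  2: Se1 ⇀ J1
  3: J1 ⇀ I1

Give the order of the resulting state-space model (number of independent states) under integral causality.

2  (C1, I1 all integral)

#2 stroke at J1  (Se1 fixes effort; stroke away)
#1 stroke at J1  (prefer integral on C1)
#3 stroke at I1  (I1 outputs flow p/I1)
#0 stroke at J1  (1-jn J1 has f-setter on 3)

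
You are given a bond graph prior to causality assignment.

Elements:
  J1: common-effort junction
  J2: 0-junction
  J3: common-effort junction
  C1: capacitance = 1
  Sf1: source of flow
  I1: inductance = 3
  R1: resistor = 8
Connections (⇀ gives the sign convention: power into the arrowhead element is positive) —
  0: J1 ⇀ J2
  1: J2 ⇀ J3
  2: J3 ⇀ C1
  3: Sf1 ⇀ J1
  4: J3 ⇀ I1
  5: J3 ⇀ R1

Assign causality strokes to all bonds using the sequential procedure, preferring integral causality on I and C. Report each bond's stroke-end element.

#3 stroke→Sf1  (source Sf1 imposes f)
#0 stroke→J1  (only one effort-in slot at J1)
#1 stroke→J2  (J2 needs exactly one e-in)
#2 stroke→J3  (C1: C, integral causality)
#4 stroke→I1  (J3 effort already set via bond 2)
#5 stroke→R1  (0-jn J3 has e-setter on 2)

#0 stroke at J1
#1 stroke at J2
#2 stroke at J3
#3 stroke at Sf1
#4 stroke at I1
#5 stroke at R1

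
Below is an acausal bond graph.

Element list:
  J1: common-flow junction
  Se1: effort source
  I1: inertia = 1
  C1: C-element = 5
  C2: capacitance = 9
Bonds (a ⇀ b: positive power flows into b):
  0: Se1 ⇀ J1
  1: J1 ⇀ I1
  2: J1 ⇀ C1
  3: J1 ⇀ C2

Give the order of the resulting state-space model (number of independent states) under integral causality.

bond 0 stroke→J1  (Se1 fixes effort; stroke away)
bond 1 stroke→I1  (I1: I, integral causality)
bond 2 stroke→J1  (common-f at J1 fixed by 1)
bond 3 stroke→J1  (J1: bond 1 brought flow, rest push out)

3  (C1, C2, I1 all integral)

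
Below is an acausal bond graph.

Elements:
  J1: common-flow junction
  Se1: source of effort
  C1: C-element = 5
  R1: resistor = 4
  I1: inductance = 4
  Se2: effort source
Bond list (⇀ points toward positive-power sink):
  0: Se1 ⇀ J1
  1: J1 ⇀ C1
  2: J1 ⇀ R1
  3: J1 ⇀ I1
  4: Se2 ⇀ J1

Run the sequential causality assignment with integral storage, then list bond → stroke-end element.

b0 stroke→J1  (Se1 fixes effort; stroke away)
b4 stroke→J1  (Se2 fixes effort; stroke away)
b1 stroke→J1  (C1 integral (e out))
b3 stroke→I1  (I1 outputs flow p/I1)
b2 stroke→J1  (common-f at J1 fixed by 3)

b0 stroke at J1
b1 stroke at J1
b2 stroke at J1
b3 stroke at I1
b4 stroke at J1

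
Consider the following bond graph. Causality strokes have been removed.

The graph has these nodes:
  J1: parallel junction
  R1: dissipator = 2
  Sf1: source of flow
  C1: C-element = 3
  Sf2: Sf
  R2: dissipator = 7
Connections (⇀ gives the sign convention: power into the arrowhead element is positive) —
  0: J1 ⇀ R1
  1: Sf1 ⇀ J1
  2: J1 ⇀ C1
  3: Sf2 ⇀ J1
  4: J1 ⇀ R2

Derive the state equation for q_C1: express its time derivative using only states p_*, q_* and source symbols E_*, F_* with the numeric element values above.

#1 stroke→Sf1  (Sf1 (Sf) sets flow on bond)
#3 stroke→Sf2  (Sf2 fixes flow; stroke at Sf2)
#2 stroke→J1  (C1 integral (e out))
#0 stroke→R1  (common-e at J1 fixed by 2)
#4 stroke→R2  (J1: bond 2 brought effort, rest push out)

dq_C1/dt = F_Sf1 + F_Sf2 - 3*q_C1/14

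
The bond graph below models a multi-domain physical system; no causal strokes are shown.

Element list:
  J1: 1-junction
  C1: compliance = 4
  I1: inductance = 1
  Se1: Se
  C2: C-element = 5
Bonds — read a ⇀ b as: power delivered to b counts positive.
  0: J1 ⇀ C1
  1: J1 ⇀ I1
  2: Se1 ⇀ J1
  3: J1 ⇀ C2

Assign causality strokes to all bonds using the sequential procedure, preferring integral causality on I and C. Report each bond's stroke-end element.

bond 0 |J1
bond 1 |I1
bond 2 |J1
bond 3 |J1

#2 stroke at J1  (Se1 (Se) sets effort on bond)
#0 stroke at J1  (C1 outputs effort q/C1)
#1 stroke at I1  (I1: I, integral causality)
#3 stroke at J1  (1-jn J1 has f-setter on 1)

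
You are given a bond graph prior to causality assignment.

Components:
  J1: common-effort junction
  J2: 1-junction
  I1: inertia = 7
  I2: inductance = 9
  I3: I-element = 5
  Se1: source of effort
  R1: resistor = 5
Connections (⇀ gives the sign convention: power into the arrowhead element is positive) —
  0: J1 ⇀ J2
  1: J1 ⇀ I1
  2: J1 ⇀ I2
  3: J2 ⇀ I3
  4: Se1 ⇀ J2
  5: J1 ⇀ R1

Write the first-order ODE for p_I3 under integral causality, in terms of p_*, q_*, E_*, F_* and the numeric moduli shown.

dp_I3/dt = E_Se1 - 5*p_I1/7 - 5*p_I2/9 - p_I3

bond 4 stroke→J2  (Se1 fixes effort; stroke away)
bond 1 stroke→I1  (I1 outputs flow p/I1)
bond 2 stroke→I2  (I2 integral (f out))
bond 3 stroke→I3  (I3: I, integral causality)
bond 0 stroke→J2  (common-f at J2 fixed by 3)
bond 5 stroke→J1  (only one effort-in slot at J1)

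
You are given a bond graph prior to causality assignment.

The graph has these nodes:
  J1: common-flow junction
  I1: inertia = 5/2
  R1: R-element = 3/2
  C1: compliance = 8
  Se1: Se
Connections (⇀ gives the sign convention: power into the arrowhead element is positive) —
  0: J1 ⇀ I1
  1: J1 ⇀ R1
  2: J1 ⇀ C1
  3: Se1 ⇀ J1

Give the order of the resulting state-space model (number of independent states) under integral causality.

2  (C1, I1 all integral)

b3 |J1  (source Se1 imposes e)
b0 |I1  (prefer integral on I1)
b1 |J1  (1-jn J1 has f-setter on 0)
b2 |J1  (J1: bond 0 brought flow, rest push out)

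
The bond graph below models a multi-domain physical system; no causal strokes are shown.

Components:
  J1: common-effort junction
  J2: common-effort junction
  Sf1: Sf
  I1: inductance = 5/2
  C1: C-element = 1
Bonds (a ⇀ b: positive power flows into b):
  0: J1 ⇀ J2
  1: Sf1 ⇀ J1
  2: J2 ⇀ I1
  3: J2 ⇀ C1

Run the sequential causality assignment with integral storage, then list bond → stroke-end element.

b1 →Sf1  (Sf1 (Sf) sets flow on bond)
b0 →J1  (only one effort-in slot at J1)
b2 →I1  (prefer integral on I1)
b3 →J2  (only one effort-in slot at J2)

b0 →J1
b1 →Sf1
b2 →I1
b3 →J2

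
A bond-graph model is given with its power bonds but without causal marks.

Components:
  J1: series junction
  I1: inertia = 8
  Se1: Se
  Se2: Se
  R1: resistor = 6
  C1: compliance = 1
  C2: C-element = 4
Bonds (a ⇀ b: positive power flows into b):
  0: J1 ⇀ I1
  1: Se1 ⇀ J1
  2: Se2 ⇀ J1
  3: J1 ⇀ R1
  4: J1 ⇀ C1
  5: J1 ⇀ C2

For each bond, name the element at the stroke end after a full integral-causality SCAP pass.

bond 0 |I1
bond 1 |J1
bond 2 |J1
bond 3 |J1
bond 4 |J1
bond 5 |J1

β1 stroke→J1  (Se1: effort source, stroke at far end)
β2 stroke→J1  (Se2: effort source, stroke at far end)
β0 stroke→I1  (I1 outputs flow p/I1)
β3 stroke→J1  (common-f at J1 fixed by 0)
β4 stroke→J1  (J1: bond 0 brought flow, rest push out)
β5 stroke→J1  (J1 flow already set via bond 0)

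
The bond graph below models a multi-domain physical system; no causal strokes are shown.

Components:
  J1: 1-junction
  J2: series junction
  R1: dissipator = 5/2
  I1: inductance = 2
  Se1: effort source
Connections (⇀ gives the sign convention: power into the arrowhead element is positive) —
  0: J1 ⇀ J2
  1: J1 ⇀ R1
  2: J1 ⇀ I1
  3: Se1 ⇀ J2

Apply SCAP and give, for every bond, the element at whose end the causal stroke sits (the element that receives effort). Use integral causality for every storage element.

β3 |J2  (Se1: effort source, stroke at far end)
β0 |J1  (only one flow-in slot at J2)
β2 |I1  (prefer integral on I1)
β1 |J1  (J1: bond 2 brought flow, rest push out)

bond 0 stroke→J1
bond 1 stroke→J1
bond 2 stroke→I1
bond 3 stroke→J2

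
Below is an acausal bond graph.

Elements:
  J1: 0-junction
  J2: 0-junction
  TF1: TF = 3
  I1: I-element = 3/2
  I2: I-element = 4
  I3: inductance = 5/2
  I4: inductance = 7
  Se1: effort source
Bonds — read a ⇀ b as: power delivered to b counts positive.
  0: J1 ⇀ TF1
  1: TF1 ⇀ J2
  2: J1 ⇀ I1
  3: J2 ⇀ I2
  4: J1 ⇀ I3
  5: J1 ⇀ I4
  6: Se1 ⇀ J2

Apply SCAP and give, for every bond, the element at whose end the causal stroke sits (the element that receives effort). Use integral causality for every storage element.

b0 stroke at J1
b1 stroke at TF1
b2 stroke at I1
b3 stroke at I2
b4 stroke at I3
b5 stroke at I4
b6 stroke at J2

bond 6 |J2  (Se1 (Se) sets effort on bond)
bond 1 |TF1  (J2: bond 6 brought effort, rest push out)
bond 3 |I2  (0-jn J2 has e-setter on 6)
bond 0 |J1  (TF TF1: opposite of bond 1)
bond 2 |I1  (J1 effort already set via bond 0)
bond 4 |I3  (J1 effort already set via bond 0)
bond 5 |I4  (0-jn J1 has e-setter on 0)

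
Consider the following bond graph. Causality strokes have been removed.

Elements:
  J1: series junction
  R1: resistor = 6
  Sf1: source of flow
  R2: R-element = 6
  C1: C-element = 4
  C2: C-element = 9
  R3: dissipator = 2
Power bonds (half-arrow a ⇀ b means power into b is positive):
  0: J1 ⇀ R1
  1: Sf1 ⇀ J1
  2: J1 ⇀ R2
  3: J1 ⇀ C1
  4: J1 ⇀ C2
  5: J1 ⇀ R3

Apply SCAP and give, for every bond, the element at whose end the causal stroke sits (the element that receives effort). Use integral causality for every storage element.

#1 stroke at Sf1  (Sf1: flow source, stroke at near end)
#0 stroke at J1  (J1: bond 1 brought flow, rest push out)
#2 stroke at J1  (J1: bond 1 brought flow, rest push out)
#3 stroke at J1  (J1: bond 1 brought flow, rest push out)
#4 stroke at J1  (1-jn J1 has f-setter on 1)
#5 stroke at J1  (J1 flow already set via bond 1)

bond 0 stroke→J1
bond 1 stroke→Sf1
bond 2 stroke→J1
bond 3 stroke→J1
bond 4 stroke→J1
bond 5 stroke→J1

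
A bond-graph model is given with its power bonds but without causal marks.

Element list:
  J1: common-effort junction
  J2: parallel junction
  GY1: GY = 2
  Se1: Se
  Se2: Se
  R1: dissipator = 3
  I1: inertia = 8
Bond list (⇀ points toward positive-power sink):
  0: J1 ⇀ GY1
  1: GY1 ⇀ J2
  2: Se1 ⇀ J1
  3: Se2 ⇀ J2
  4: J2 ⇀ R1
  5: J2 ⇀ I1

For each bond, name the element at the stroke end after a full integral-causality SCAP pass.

b2 stroke→J1  (Se1 (Se) sets effort on bond)
b3 stroke→J2  (Se2: effort source, stroke at far end)
b0 stroke→GY1  (0-jn J1 has e-setter on 2)
b1 stroke→GY1  (J2 effort already set via bond 3)
b4 stroke→R1  (0-jn J2 has e-setter on 3)
b5 stroke→I1  (J2 effort already set via bond 3)

β0 →GY1
β1 →GY1
β2 →J1
β3 →J2
β4 →R1
β5 →I1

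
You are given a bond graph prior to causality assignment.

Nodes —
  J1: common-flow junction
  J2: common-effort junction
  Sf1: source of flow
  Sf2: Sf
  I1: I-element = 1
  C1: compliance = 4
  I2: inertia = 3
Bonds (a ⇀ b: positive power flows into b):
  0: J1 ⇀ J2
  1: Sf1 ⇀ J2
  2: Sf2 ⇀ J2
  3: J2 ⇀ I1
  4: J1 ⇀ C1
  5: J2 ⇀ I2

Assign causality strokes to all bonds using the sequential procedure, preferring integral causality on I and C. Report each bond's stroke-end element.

bond 0 stroke→J2
bond 1 stroke→Sf1
bond 2 stroke→Sf2
bond 3 stroke→I1
bond 4 stroke→J1
bond 5 stroke→I2

b1 stroke at Sf1  (Sf1: flow source, stroke at near end)
b2 stroke at Sf2  (source Sf2 imposes f)
b3 stroke at I1  (prefer integral on I1)
b4 stroke at J1  (C1 integral (e out))
b0 stroke at J2  (J1 needs exactly one f-in)
b5 stroke at I2  (J2: bond 0 brought effort, rest push out)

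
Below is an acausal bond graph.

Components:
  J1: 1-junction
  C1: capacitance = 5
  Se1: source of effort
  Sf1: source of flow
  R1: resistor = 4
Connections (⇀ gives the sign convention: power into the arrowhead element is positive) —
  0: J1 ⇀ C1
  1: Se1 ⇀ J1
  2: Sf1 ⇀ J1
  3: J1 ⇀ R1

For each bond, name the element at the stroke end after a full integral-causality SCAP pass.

#1 stroke→J1  (Se1 fixes effort; stroke away)
#2 stroke→Sf1  (source Sf1 imposes f)
#0 stroke→J1  (J1: bond 2 brought flow, rest push out)
#3 stroke→J1  (J1 flow already set via bond 2)

β0 stroke at J1
β1 stroke at J1
β2 stroke at Sf1
β3 stroke at J1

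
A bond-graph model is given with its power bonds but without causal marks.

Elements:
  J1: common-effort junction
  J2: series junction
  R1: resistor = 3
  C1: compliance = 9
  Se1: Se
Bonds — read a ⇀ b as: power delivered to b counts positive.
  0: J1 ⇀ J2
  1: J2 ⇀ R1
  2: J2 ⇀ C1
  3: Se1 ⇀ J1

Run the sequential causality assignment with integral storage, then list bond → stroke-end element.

#3 stroke at J1  (Se1 fixes effort; stroke away)
#0 stroke at J2  (0-jn J1 has e-setter on 3)
#2 stroke at J2  (C1 outputs effort q/C1)
#1 stroke at R1  (J2 needs exactly one f-in)

bond 0 |J2
bond 1 |R1
bond 2 |J2
bond 3 |J1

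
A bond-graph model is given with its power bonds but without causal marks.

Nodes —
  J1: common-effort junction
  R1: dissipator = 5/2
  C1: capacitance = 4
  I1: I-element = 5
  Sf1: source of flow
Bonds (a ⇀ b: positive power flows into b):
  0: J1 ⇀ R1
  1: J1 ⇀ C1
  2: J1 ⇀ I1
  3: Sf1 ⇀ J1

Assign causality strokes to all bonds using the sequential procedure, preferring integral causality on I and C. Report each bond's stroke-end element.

β0 |R1
β1 |J1
β2 |I1
β3 |Sf1

β3 stroke at Sf1  (source Sf1 imposes f)
β1 stroke at J1  (C1 integral (e out))
β0 stroke at R1  (0-jn J1 has e-setter on 1)
β2 stroke at I1  (0-jn J1 has e-setter on 1)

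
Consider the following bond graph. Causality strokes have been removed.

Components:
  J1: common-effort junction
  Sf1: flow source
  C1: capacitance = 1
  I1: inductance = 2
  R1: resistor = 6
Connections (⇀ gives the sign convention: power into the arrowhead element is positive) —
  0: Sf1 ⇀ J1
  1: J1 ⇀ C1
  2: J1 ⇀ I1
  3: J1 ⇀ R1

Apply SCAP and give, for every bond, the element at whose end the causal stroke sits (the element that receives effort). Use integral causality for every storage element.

bond 0 stroke at Sf1
bond 1 stroke at J1
bond 2 stroke at I1
bond 3 stroke at R1

#0 |Sf1  (source Sf1 imposes f)
#1 |J1  (C1 outputs effort q/C1)
#2 |I1  (J1: bond 1 brought effort, rest push out)
#3 |R1  (0-jn J1 has e-setter on 1)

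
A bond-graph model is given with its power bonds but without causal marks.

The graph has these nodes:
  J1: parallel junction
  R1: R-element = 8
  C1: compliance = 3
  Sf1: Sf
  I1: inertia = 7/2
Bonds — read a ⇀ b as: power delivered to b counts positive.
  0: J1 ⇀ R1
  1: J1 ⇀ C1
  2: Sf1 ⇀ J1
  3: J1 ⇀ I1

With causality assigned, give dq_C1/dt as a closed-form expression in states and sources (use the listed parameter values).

dq_C1/dt = F_Sf1 - 2*p_I1/7 - q_C1/24

b2 stroke→Sf1  (source Sf1 imposes f)
b1 stroke→J1  (prefer integral on C1)
b0 stroke→R1  (0-jn J1 has e-setter on 1)
b3 stroke→I1  (0-jn J1 has e-setter on 1)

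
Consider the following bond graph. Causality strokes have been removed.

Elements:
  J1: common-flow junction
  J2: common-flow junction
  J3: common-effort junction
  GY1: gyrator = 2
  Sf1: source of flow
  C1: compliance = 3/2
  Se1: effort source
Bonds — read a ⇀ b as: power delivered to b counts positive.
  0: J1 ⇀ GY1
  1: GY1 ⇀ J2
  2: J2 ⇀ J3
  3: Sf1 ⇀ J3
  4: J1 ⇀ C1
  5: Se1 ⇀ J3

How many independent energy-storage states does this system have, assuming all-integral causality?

bond 3 |Sf1  (Sf1 (Sf) sets flow on bond)
bond 5 |J3  (source Se1 imposes e)
bond 2 |J2  (J3: bond 5 brought effort, rest push out)
bond 1 |GY1  (J2 needs exactly one f-in)
bond 0 |GY1  (GY GY1: same side as bond 1)
bond 4 |J1  (common-f at J1 fixed by 0)

1  (C1 all integral)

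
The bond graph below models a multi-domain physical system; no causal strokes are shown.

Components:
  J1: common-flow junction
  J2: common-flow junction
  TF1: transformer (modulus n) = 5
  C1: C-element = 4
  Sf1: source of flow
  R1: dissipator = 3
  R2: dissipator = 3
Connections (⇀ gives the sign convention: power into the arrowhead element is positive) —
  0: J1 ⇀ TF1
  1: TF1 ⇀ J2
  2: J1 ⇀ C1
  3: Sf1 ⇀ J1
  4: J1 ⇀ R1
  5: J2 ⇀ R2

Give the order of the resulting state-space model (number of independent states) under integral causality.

1  (C1 all integral)

b3 →Sf1  (Sf1 fixes flow; stroke at Sf1)
b0 →J1  (J1: bond 3 brought flow, rest push out)
b2 →J1  (J1 flow already set via bond 3)
b4 →J1  (J1: bond 3 brought flow, rest push out)
b1 →TF1  (through TF1, causality passes straight; one stroke at TF1)
b5 →J2  (1-jn J2 has f-setter on 1)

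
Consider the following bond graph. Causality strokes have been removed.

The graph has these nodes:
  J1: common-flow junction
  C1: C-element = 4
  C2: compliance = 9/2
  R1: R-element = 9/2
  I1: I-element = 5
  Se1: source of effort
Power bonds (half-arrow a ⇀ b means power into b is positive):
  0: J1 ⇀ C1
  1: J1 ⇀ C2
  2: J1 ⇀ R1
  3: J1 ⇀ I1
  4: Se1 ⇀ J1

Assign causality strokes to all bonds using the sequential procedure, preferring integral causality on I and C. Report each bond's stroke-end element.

b0 stroke→J1
b1 stroke→J1
b2 stroke→J1
b3 stroke→I1
b4 stroke→J1

bond 4 →J1  (source Se1 imposes e)
bond 0 →J1  (prefer integral on C1)
bond 1 →J1  (prefer integral on C2)
bond 3 →I1  (prefer integral on I1)
bond 2 →J1  (1-jn J1 has f-setter on 3)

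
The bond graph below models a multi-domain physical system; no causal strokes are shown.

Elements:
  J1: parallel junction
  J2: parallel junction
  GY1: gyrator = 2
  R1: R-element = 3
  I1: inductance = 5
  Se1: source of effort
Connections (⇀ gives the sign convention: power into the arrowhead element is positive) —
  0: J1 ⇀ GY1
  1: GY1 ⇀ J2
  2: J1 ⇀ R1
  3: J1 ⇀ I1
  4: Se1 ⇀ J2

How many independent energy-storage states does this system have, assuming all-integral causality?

β4 →J2  (Se1 (Se) sets effort on bond)
β1 →GY1  (common-e at J2 fixed by 4)
β0 →GY1  (GY1: gyrator matches bond 1)
β3 →I1  (I1 outputs flow p/I1)
β2 →J1  (J1: last free bond brings effort in)

1  (I1 all integral)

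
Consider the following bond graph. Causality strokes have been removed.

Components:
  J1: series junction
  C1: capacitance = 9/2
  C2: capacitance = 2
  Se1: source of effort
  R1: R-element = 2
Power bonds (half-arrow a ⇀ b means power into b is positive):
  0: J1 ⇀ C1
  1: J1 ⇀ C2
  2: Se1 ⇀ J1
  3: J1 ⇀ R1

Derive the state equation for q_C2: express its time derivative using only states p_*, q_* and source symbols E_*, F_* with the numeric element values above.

β2 stroke at J1  (Se1: effort source, stroke at far end)
β0 stroke at J1  (C1 integral (e out))
β1 stroke at J1  (C2 outputs effort q/C2)
β3 stroke at R1  (J1: last free bond brings flow in)

dq_C2/dt = E_Se1/2 - q_C1/9 - q_C2/4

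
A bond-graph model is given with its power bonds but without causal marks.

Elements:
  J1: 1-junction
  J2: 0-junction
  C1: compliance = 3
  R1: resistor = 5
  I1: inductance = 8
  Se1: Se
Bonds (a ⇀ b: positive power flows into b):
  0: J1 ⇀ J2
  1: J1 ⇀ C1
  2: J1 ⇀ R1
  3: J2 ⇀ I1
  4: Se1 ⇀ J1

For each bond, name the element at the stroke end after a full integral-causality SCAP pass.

#4 →J1  (Se1: effort source, stroke at far end)
#1 →J1  (C1 outputs effort q/C1)
#3 →I1  (I1 integral (f out))
#0 →J2  (J2 needs exactly one e-in)
#2 →J1  (1-jn J1 has f-setter on 0)

bond 0 stroke→J2
bond 1 stroke→J1
bond 2 stroke→J1
bond 3 stroke→I1
bond 4 stroke→J1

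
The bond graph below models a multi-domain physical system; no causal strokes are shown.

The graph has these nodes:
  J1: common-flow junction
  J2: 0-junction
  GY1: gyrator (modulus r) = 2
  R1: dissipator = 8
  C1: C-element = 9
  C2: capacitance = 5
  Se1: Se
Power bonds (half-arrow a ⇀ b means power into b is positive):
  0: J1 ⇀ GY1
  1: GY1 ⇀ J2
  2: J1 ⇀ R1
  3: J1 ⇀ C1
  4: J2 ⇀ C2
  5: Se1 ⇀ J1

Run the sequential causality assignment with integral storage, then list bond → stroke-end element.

b0 →GY1
b1 →GY1
b2 →J1
b3 →J1
b4 →J2
b5 →J1

#5 |J1  (Se1: effort source, stroke at far end)
#3 |J1  (C1: C, integral causality)
#4 |J2  (prefer integral on C2)
#1 |GY1  (J2 effort already set via bond 4)
#0 |GY1  (GY1: gyrator matches bond 1)
#2 |J1  (1-jn J1 has f-setter on 0)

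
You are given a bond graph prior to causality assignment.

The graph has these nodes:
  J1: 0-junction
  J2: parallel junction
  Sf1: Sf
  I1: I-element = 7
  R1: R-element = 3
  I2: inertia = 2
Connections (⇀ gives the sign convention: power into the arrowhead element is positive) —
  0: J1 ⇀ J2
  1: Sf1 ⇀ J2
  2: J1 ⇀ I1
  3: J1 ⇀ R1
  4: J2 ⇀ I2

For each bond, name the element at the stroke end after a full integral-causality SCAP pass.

#0 stroke→J2
#1 stroke→Sf1
#2 stroke→I1
#3 stroke→J1
#4 stroke→I2

b1 →Sf1  (Sf1: flow source, stroke at near end)
b2 →I1  (I1 outputs flow p/I1)
b4 →I2  (I2 outputs flow p/I2)
b0 →J2  (J2 needs exactly one e-in)
b3 →J1  (J1 needs exactly one e-in)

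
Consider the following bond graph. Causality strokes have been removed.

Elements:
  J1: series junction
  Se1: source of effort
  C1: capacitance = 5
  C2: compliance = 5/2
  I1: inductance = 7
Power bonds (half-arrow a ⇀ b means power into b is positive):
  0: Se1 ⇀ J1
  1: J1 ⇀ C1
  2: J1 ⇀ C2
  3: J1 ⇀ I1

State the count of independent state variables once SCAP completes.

3  (C1, C2, I1 all integral)

β0 |J1  (Se1: effort source, stroke at far end)
β1 |J1  (C1: C, integral causality)
β2 |J1  (C2 outputs effort q/C2)
β3 |I1  (closing 1-jn rule on J1)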